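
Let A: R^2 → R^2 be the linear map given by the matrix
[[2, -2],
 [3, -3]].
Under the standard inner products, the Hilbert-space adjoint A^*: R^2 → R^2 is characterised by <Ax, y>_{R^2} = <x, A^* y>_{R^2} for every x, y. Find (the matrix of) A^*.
A^* = A^T =
[[2, 3],
 [-2, -3]]

For real matrices with standard dot products, the defining identity <Ax, y> = <x, A^* y> gives (Ax)^T y = x^T (A^*) y, i.e. x^T A^T y = x^T (A^*) y. Since this holds for all x, y, we must have A^* = A^T. Therefore
A^* =
[[2, 3],
 [-2, -3]].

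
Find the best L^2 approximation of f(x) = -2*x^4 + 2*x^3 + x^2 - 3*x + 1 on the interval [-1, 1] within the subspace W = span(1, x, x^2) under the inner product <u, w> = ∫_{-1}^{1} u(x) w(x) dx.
g(x) = -5*x^2/7 - 9*x/5 + 41/35

The best approximation g ∈ W is the orthogonal projection of f onto W. Writing g = a_0 + a_1 x + a_2 x^2, the coefficients solve the normal equations G · a = b where
  G_{ij} = <φ_i, φ_j> and b_i = <f, φ_i>, with φ_0 = 1, φ_1 = x, φ_2 = x^2.
G =
  [2, 0, 2/3]
  [0, 2/3, 0]
  [2/3, 0, 2/5],
b = (28/15, -6/5, 52/105).
Solving gives a_0 = 41/35, a_1 = -9/5, a_2 = -5/7, so
  g(x) = -5*x^2/7 - 9*x/5 + 41/35.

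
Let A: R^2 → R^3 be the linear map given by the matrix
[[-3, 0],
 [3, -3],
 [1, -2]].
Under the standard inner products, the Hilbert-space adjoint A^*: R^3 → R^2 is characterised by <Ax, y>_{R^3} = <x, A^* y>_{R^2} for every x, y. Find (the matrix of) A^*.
A^* = A^T =
[[-3, 3, 1],
 [0, -3, -2]]

For real matrices with standard dot products, the defining identity <Ax, y> = <x, A^* y> gives (Ax)^T y = x^T (A^*) y, i.e. x^T A^T y = x^T (A^*) y. Since this holds for all x, y, we must have A^* = A^T. Therefore
A^* =
[[-3, 3, 1],
 [0, -3, -2]].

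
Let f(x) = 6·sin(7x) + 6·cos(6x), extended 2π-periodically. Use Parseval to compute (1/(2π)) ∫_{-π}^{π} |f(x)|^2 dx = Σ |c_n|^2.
Σ |c_n|^2 = 36

Expand |f|^2 and use orthogonality of {sin(nx), cos(mx)} on [-π, π]:
  ∫_{-π}^{π} sin(nx)^2 dx = π, ∫ cos(mx)^2 dx = π, and cross terms integrate to 0.
So ∫_{-π}^{π} f(x)^2 dx = 6^2 · π + 6^2 · π = (36 + 36)π.
Divide by 2π: (36 + 36)/2 = 36.
By Parseval, this equals Σ |c_n|^2.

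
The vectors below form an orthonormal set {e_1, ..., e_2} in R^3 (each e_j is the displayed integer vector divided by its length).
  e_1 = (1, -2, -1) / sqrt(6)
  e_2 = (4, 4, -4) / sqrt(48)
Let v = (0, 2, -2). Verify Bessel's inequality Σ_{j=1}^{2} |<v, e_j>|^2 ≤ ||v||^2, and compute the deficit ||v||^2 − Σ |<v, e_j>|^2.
Σ |<v, e_j>|^2 = 6; ||v||^2 = 8; deficit = 2

Write each e_j = u_j / sqrt(<u_j, u_j>) where u_j is the displayed integer vector. Then <v, e_j> = <v, u_j> / sqrt(<u_j, u_j>), so |<v, e_j>|^2 = <v, u_j>^2 / <u_j, u_j>.
Coefficients: <v, e_1> = -2/sqrt(6), <v, e_2> = 16/sqrt(48).
Square and sum: Σ |<v, e_j>|^2 = 6.
Compute ||v||^2 = v·v = 8.
Deficit = 8 − 6 = 2 ≥ 0, confirming Bessel's inequality. (The deficit equals ||v − Σ <v,e_j> e_j||^2, the squared distance from v to span{e_j}.)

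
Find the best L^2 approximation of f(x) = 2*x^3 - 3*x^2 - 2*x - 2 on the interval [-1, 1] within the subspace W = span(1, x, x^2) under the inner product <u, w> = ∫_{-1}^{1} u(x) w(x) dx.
g(x) = -3*x^2 - 4*x/5 - 2

The best approximation g ∈ W is the orthogonal projection of f onto W. Writing g = a_0 + a_1 x + a_2 x^2, the coefficients solve the normal equations G · a = b where
  G_{ij} = <φ_i, φ_j> and b_i = <f, φ_i>, with φ_0 = 1, φ_1 = x, φ_2 = x^2.
G =
  [2, 0, 2/3]
  [0, 2/3, 0]
  [2/3, 0, 2/5],
b = (-6, -8/15, -38/15).
Solving gives a_0 = -2, a_1 = -4/5, a_2 = -3, so
  g(x) = -3*x^2 - 4*x/5 - 2.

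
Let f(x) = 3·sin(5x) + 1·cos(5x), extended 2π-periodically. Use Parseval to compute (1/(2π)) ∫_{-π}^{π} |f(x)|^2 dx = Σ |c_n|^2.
Σ |c_n|^2 = 5

Expand |f|^2 and use orthogonality of {sin(nx), cos(mx)} on [-π, π]:
  ∫_{-π}^{π} sin(nx)^2 dx = π, ∫ cos(mx)^2 dx = π, and cross terms integrate to 0.
So ∫_{-π}^{π} f(x)^2 dx = 3^2 · π + 1^2 · π = (9 + 1)π.
Divide by 2π: (9 + 1)/2 = 5.
By Parseval, this equals Σ |c_n|^2.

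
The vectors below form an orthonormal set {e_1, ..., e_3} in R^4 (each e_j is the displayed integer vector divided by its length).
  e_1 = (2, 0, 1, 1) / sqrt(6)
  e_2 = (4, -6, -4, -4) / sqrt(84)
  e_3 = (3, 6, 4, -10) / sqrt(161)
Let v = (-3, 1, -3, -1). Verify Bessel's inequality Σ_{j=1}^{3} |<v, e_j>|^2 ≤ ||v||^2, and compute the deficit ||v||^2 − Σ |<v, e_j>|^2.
Σ |<v, e_j>|^2 = 388/23; ||v||^2 = 20; deficit = 72/23

Write each e_j = u_j / sqrt(<u_j, u_j>) where u_j is the displayed integer vector. Then <v, e_j> = <v, u_j> / sqrt(<u_j, u_j>), so |<v, e_j>|^2 = <v, u_j>^2 / <u_j, u_j>.
Coefficients: <v, e_1> = -10/sqrt(6), <v, e_2> = -2/sqrt(84), <v, e_3> = -5/sqrt(161).
Square and sum: Σ |<v, e_j>|^2 = 388/23.
Compute ||v||^2 = v·v = 20.
Deficit = 20 − 388/23 = 72/23 ≥ 0, confirming Bessel's inequality. (The deficit equals ||v − Σ <v,e_j> e_j||^2, the squared distance from v to span{e_j}.)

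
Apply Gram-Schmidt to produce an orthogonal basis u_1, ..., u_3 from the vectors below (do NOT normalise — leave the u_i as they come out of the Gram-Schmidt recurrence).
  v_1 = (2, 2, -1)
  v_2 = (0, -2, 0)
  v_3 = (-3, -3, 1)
Orthogonal basis:
  u_1 = (2, 2, -1)
  u_2 = (8/9, -10/9, -4/9)
  u_3 = (-1/5, 0, -2/5)

Apply the Gram-Schmidt recurrence
  u_1 = v_1
  u_i = v_i − Σ_{j<i} ((v_i · u_j) / (u_j · u_j)) · u_j.

Step by step this gives:
  u_1 = (2, 2, -1)
  u_2 = (8/9, -10/9, -4/9)
  u_3 = (-1/5, 0, -2/5)

Orthogonality check:
  u_2 · u_1 = 0 (should be 0)
  u_3 · u_1 = 0 (should be 0)
  u_3 · u_2 = 0 (should be 0)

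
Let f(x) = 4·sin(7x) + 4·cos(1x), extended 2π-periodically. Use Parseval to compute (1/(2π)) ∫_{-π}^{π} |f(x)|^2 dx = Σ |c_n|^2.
Σ |c_n|^2 = 16

Expand |f|^2 and use orthogonality of {sin(nx), cos(mx)} on [-π, π]:
  ∫_{-π}^{π} sin(nx)^2 dx = π, ∫ cos(mx)^2 dx = π, and cross terms integrate to 0.
So ∫_{-π}^{π} f(x)^2 dx = 4^2 · π + 4^2 · π = (16 + 16)π.
Divide by 2π: (16 + 16)/2 = 16.
By Parseval, this equals Σ |c_n|^2.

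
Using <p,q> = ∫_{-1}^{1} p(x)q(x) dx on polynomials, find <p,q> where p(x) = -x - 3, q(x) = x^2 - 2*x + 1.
<p,q> = -20/3

Expand the product: p(x)·q(x) = -x^3 - x^2 + 5*x - 3.
∫_{-1}^{1} of each monomial x^k gives [2/(k+1) if k even, 0 if k odd]. Integrating term-by-term (or equivalently evaluating the antiderivative F(x) = -x^4/4 - x^3/3 + 5*x^2/2 - 3*x at the endpoints):
  F(1) − F(−1) = -13/12 − (67/12) = -20/3.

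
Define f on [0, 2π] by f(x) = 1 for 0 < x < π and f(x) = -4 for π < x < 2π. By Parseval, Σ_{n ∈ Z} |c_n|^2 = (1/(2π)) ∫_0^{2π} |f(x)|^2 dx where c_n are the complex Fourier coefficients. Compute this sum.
Σ |c_n|^2 = 17/2

Parseval equates the L^2 energy of f (normalised by 1/(2π)) with the ℓ^2 sum of its Fourier coefficients: (1/(2π)) ∫_0^{2π} |f|^2 = Σ |c_n|^2.
Compute the left side: (1/(2π)) [∫_0^π 1^2 dx + ∫_π^{2π} (-4)^2 dx] = (1/(2π)) · (1π + 16π) = (1 + 16)/2 = 17/2.
So Σ_{n ∈ Z} |c_n|^2 = 17/2.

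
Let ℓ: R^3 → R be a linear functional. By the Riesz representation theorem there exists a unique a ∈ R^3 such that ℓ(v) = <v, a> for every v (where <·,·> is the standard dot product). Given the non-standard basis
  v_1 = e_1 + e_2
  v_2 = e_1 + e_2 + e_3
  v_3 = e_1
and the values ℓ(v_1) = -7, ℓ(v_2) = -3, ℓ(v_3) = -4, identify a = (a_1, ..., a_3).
a = (-4, -3, 4)

Write a = (a_1, ..., a_3) in the standard basis. For each basis vector v_i, ℓ(v_i) = <v_i, a> is a linear equation in the a_j's. Collect the n equations into a matrix system V a = ℓ, where row i of V is v_i (expressed in the standard basis). Since V is invertible (lower-triangular with 1s on the diagonal, up to permutation), solve by back-substitution:
  V =
[[1, 1, 0],
 [1, 1, 1],
 [1, 0, 0]]
  V a = (-7, -3, -4)
Solving gives a = (-4, -3, 4).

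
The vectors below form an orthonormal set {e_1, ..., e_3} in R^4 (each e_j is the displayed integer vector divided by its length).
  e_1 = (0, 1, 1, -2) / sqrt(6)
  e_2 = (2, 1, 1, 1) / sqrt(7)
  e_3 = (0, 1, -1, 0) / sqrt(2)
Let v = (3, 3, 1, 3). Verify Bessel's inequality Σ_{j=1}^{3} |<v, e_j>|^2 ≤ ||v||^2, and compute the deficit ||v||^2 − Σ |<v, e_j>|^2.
Σ |<v, e_j>|^2 = 563/21; ||v||^2 = 28; deficit = 25/21

Write each e_j = u_j / sqrt(<u_j, u_j>) where u_j is the displayed integer vector. Then <v, e_j> = <v, u_j> / sqrt(<u_j, u_j>), so |<v, e_j>|^2 = <v, u_j>^2 / <u_j, u_j>.
Coefficients: <v, e_1> = -2/sqrt(6), <v, e_2> = 13/sqrt(7), <v, e_3> = 2/sqrt(2).
Square and sum: Σ |<v, e_j>|^2 = 563/21.
Compute ||v||^2 = v·v = 28.
Deficit = 28 − 563/21 = 25/21 ≥ 0, confirming Bessel's inequality. (The deficit equals ||v − Σ <v,e_j> e_j||^2, the squared distance from v to span{e_j}.)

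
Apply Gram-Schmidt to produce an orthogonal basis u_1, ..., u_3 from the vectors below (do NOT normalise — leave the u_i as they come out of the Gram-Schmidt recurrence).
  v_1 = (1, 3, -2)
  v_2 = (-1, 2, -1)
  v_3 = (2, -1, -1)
Orthogonal basis:
  u_1 = (1, 3, -2)
  u_2 = (-3/2, 1/2, 0)
  u_3 = (-6/35, -18/35, -6/7)

Apply the Gram-Schmidt recurrence
  u_1 = v_1
  u_i = v_i − Σ_{j<i} ((v_i · u_j) / (u_j · u_j)) · u_j.

Step by step this gives:
  u_1 = (1, 3, -2)
  u_2 = (-3/2, 1/2, 0)
  u_3 = (-6/35, -18/35, -6/7)

Orthogonality check:
  u_2 · u_1 = 0 (should be 0)
  u_3 · u_1 = 0 (should be 0)
  u_3 · u_2 = 0 (should be 0)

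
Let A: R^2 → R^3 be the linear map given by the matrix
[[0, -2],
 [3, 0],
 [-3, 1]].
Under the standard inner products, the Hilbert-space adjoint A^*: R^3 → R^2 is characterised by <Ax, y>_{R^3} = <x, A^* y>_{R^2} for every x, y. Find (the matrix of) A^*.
A^* = A^T =
[[0, 3, -3],
 [-2, 0, 1]]

For real matrices with standard dot products, the defining identity <Ax, y> = <x, A^* y> gives (Ax)^T y = x^T (A^*) y, i.e. x^T A^T y = x^T (A^*) y. Since this holds for all x, y, we must have A^* = A^T. Therefore
A^* =
[[0, 3, -3],
 [-2, 0, 1]].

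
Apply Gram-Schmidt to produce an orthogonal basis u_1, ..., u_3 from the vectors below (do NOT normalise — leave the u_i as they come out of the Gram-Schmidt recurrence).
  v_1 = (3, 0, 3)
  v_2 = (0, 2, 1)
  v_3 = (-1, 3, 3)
Orthogonal basis:
  u_1 = (3, 0, 3)
  u_2 = (-1/2, 2, 1/2)
  u_3 = (-10/9, -5/9, 10/9)

Apply the Gram-Schmidt recurrence
  u_1 = v_1
  u_i = v_i − Σ_{j<i} ((v_i · u_j) / (u_j · u_j)) · u_j.

Step by step this gives:
  u_1 = (3, 0, 3)
  u_2 = (-1/2, 2, 1/2)
  u_3 = (-10/9, -5/9, 10/9)

Orthogonality check:
  u_2 · u_1 = 0 (should be 0)
  u_3 · u_1 = 0 (should be 0)
  u_3 · u_2 = 0 (should be 0)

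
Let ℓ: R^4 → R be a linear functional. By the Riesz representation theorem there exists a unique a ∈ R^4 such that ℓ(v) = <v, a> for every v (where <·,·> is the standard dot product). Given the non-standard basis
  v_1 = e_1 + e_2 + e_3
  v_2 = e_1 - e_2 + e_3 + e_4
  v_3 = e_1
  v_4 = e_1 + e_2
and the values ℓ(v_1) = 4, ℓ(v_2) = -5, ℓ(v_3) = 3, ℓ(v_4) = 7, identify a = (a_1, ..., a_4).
a = (3, 4, -3, -1)

Write a = (a_1, ..., a_4) in the standard basis. For each basis vector v_i, ℓ(v_i) = <v_i, a> is a linear equation in the a_j's. Collect the n equations into a matrix system V a = ℓ, where row i of V is v_i (expressed in the standard basis). Since V is invertible (lower-triangular with 1s on the diagonal, up to permutation), solve by back-substitution:
  V =
[[1, 1, 1, 0],
 [1, -1, 1, 1],
 [1, 0, 0, 0],
 [1, 1, 0, 0]]
  V a = (4, -5, 3, 7)
Solving gives a = (3, 4, -3, -1).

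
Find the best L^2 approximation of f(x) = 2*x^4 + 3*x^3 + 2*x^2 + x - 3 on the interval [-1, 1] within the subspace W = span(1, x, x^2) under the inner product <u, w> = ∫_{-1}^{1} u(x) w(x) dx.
g(x) = 26*x^2/7 + 14*x/5 - 111/35

The best approximation g ∈ W is the orthogonal projection of f onto W. Writing g = a_0 + a_1 x + a_2 x^2, the coefficients solve the normal equations G · a = b where
  G_{ij} = <φ_i, φ_j> and b_i = <f, φ_i>, with φ_0 = 1, φ_1 = x, φ_2 = x^2.
G =
  [2, 0, 2/3]
  [0, 2/3, 0]
  [2/3, 0, 2/5],
b = (-58/15, 28/15, -22/35).
Solving gives a_0 = -111/35, a_1 = 14/5, a_2 = 26/7, so
  g(x) = 26*x^2/7 + 14*x/5 - 111/35.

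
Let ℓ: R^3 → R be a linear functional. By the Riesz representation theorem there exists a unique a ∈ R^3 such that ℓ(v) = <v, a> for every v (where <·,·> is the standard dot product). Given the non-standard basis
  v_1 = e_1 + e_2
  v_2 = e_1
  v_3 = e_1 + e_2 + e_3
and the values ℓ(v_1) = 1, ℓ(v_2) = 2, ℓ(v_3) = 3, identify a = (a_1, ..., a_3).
a = (2, -1, 2)

Write a = (a_1, ..., a_3) in the standard basis. For each basis vector v_i, ℓ(v_i) = <v_i, a> is a linear equation in the a_j's. Collect the n equations into a matrix system V a = ℓ, where row i of V is v_i (expressed in the standard basis). Since V is invertible (lower-triangular with 1s on the diagonal, up to permutation), solve by back-substitution:
  V =
[[1, 1, 0],
 [1, 0, 0],
 [1, 1, 1]]
  V a = (1, 2, 3)
Solving gives a = (2, -1, 2).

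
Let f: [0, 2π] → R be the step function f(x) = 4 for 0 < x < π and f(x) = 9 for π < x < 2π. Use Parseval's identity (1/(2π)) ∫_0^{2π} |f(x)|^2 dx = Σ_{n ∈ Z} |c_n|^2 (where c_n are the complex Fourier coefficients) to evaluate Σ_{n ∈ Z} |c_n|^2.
Σ |c_n|^2 = 97/2

Parseval equates the L^2 energy of f (normalised by 1/(2π)) with the ℓ^2 sum of its Fourier coefficients: (1/(2π)) ∫_0^{2π} |f|^2 = Σ |c_n|^2.
Compute the left side: (1/(2π)) [∫_0^π 4^2 dx + ∫_π^{2π} 9^2 dx] = (1/(2π)) · (16π + 81π) = (16 + 81)/2 = 97/2.
So Σ_{n ∈ Z} |c_n|^2 = 97/2.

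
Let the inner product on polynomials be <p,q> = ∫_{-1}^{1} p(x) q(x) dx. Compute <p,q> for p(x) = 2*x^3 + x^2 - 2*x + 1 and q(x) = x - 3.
<p,q> = -128/15

Expand the product: p(x)·q(x) = 2*x^4 - 5*x^3 - 5*x^2 + 7*x - 3.
∫_{-1}^{1} of each monomial x^k gives [2/(k+1) if k even, 0 if k odd]. Integrating term-by-term (or equivalently evaluating the antiderivative F(x) = 2*x^5/5 - 5*x^4/4 - 5*x^3/3 + 7*x^2/2 - 3*x at the endpoints):
  F(1) − F(−1) = -121/60 − (391/60) = -128/15.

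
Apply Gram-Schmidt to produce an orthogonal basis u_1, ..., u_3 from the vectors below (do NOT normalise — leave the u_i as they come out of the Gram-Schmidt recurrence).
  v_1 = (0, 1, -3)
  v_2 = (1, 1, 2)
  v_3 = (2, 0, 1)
Orthogonal basis:
  u_1 = (0, 1, -3)
  u_2 = (1, 3/2, 1/2)
  u_3 = (9/7, -27/35, -9/35)

Apply the Gram-Schmidt recurrence
  u_1 = v_1
  u_i = v_i − Σ_{j<i} ((v_i · u_j) / (u_j · u_j)) · u_j.

Step by step this gives:
  u_1 = (0, 1, -3)
  u_2 = (1, 3/2, 1/2)
  u_3 = (9/7, -27/35, -9/35)

Orthogonality check:
  u_2 · u_1 = 0 (should be 0)
  u_3 · u_1 = 0 (should be 0)
  u_3 · u_2 = 0 (should be 0)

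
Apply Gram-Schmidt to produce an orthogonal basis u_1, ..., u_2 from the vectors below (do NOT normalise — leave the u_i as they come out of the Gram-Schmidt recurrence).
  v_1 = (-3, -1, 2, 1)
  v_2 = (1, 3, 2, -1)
Orthogonal basis:
  u_1 = (-3, -1, 2, 1)
  u_2 = (2/5, 14/5, 12/5, -4/5)

Apply the Gram-Schmidt recurrence
  u_1 = v_1
  u_i = v_i − Σ_{j<i} ((v_i · u_j) / (u_j · u_j)) · u_j.

Step by step this gives:
  u_1 = (-3, -1, 2, 1)
  u_2 = (2/5, 14/5, 12/5, -4/5)

Orthogonality check:
  u_2 · u_1 = 0 (should be 0)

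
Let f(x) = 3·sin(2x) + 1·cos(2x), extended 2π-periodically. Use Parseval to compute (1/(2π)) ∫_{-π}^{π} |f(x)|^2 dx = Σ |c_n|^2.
Σ |c_n|^2 = 5

Expand |f|^2 and use orthogonality of {sin(nx), cos(mx)} on [-π, π]:
  ∫_{-π}^{π} sin(nx)^2 dx = π, ∫ cos(mx)^2 dx = π, and cross terms integrate to 0.
So ∫_{-π}^{π} f(x)^2 dx = 3^2 · π + 1^2 · π = (9 + 1)π.
Divide by 2π: (9 + 1)/2 = 5.
By Parseval, this equals Σ |c_n|^2.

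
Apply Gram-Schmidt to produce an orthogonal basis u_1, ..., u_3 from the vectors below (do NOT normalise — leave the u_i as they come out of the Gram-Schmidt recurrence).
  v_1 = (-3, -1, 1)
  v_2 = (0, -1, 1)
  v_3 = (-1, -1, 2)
Orthogonal basis:
  u_1 = (-3, -1, 1)
  u_2 = (6/11, -9/11, 9/11)
  u_3 = (0, 1/2, 1/2)

Apply the Gram-Schmidt recurrence
  u_1 = v_1
  u_i = v_i − Σ_{j<i} ((v_i · u_j) / (u_j · u_j)) · u_j.

Step by step this gives:
  u_1 = (-3, -1, 1)
  u_2 = (6/11, -9/11, 9/11)
  u_3 = (0, 1/2, 1/2)

Orthogonality check:
  u_2 · u_1 = 0 (should be 0)
  u_3 · u_1 = 0 (should be 0)
  u_3 · u_2 = 0 (should be 0)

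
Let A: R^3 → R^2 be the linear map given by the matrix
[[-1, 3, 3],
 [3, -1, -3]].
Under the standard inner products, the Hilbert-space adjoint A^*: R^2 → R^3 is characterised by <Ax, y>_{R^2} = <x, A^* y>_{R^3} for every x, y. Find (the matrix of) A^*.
A^* = A^T =
[[-1, 3],
 [3, -1],
 [3, -3]]

For real matrices with standard dot products, the defining identity <Ax, y> = <x, A^* y> gives (Ax)^T y = x^T (A^*) y, i.e. x^T A^T y = x^T (A^*) y. Since this holds for all x, y, we must have A^* = A^T. Therefore
A^* =
[[-1, 3],
 [3, -1],
 [3, -3]].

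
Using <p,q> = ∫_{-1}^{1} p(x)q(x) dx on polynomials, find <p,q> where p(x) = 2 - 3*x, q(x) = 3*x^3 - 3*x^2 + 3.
<p,q> = 22/5

Expand the product: p(x)·q(x) = -9*x^4 + 15*x^3 - 6*x^2 - 9*x + 6.
∫_{-1}^{1} of each monomial x^k gives [2/(k+1) if k even, 0 if k odd]. Integrating term-by-term (or equivalently evaluating the antiderivative F(x) = -9*x^5/5 + 15*x^4/4 - 2*x^3 - 9*x^2/2 + 6*x at the endpoints):
  F(1) − F(−1) = 29/20 − (-59/20) = 22/5.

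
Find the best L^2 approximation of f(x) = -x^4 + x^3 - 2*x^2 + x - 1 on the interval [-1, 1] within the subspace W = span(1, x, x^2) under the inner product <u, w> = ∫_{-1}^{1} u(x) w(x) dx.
g(x) = -20*x^2/7 + 8*x/5 - 32/35

The best approximation g ∈ W is the orthogonal projection of f onto W. Writing g = a_0 + a_1 x + a_2 x^2, the coefficients solve the normal equations G · a = b where
  G_{ij} = <φ_i, φ_j> and b_i = <f, φ_i>, with φ_0 = 1, φ_1 = x, φ_2 = x^2.
G =
  [2, 0, 2/3]
  [0, 2/3, 0]
  [2/3, 0, 2/5],
b = (-56/15, 16/15, -184/105).
Solving gives a_0 = -32/35, a_1 = 8/5, a_2 = -20/7, so
  g(x) = -20*x^2/7 + 8*x/5 - 32/35.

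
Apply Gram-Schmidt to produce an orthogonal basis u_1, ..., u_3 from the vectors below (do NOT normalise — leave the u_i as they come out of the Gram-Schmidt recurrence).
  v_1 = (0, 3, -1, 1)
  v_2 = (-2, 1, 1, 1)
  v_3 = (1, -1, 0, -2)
Orthogonal basis:
  u_1 = (0, 3, -1, 1)
  u_2 = (-2, 2/11, 14/11, 8/11)
  u_3 = (-3/17, 8/17, 5/17, -19/17)

Apply the Gram-Schmidt recurrence
  u_1 = v_1
  u_i = v_i − Σ_{j<i} ((v_i · u_j) / (u_j · u_j)) · u_j.

Step by step this gives:
  u_1 = (0, 3, -1, 1)
  u_2 = (-2, 2/11, 14/11, 8/11)
  u_3 = (-3/17, 8/17, 5/17, -19/17)

Orthogonality check:
  u_2 · u_1 = 0 (should be 0)
  u_3 · u_1 = 0 (should be 0)
  u_3 · u_2 = 0 (should be 0)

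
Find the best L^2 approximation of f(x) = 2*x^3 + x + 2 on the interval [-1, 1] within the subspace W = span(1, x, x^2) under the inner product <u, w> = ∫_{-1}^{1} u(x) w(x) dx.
g(x) = 11*x/5 + 2

The best approximation g ∈ W is the orthogonal projection of f onto W. Writing g = a_0 + a_1 x + a_2 x^2, the coefficients solve the normal equations G · a = b where
  G_{ij} = <φ_i, φ_j> and b_i = <f, φ_i>, with φ_0 = 1, φ_1 = x, φ_2 = x^2.
G =
  [2, 0, 2/3]
  [0, 2/3, 0]
  [2/3, 0, 2/5],
b = (4, 22/15, 4/3).
Solving gives a_0 = 2, a_1 = 11/5, a_2 = 0, so
  g(x) = 11*x/5 + 2.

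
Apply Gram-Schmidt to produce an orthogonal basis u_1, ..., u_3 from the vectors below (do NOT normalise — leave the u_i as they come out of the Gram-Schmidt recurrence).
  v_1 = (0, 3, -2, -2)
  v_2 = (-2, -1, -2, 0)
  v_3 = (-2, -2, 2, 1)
Orthogonal basis:
  u_1 = (0, 3, -2, -2)
  u_2 = (-2, -20/17, -32/17, 2/17)
  u_3 = (-53/38, 9/19, 22/19, -17/38)

Apply the Gram-Schmidt recurrence
  u_1 = v_1
  u_i = v_i − Σ_{j<i} ((v_i · u_j) / (u_j · u_j)) · u_j.

Step by step this gives:
  u_1 = (0, 3, -2, -2)
  u_2 = (-2, -20/17, -32/17, 2/17)
  u_3 = (-53/38, 9/19, 22/19, -17/38)

Orthogonality check:
  u_2 · u_1 = 0 (should be 0)
  u_3 · u_1 = 0 (should be 0)
  u_3 · u_2 = 0 (should be 0)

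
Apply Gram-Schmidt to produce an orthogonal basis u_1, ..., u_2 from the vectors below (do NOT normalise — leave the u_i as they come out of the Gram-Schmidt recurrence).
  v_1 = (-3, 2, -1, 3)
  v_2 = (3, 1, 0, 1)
Orthogonal basis:
  u_1 = (-3, 2, -1, 3)
  u_2 = (57/23, 31/23, -4/23, 35/23)

Apply the Gram-Schmidt recurrence
  u_1 = v_1
  u_i = v_i − Σ_{j<i} ((v_i · u_j) / (u_j · u_j)) · u_j.

Step by step this gives:
  u_1 = (-3, 2, -1, 3)
  u_2 = (57/23, 31/23, -4/23, 35/23)

Orthogonality check:
  u_2 · u_1 = 0 (should be 0)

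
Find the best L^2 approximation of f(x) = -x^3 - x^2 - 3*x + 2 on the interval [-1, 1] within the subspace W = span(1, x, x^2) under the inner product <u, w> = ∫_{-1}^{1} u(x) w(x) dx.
g(x) = -x^2 - 18*x/5 + 2

The best approximation g ∈ W is the orthogonal projection of f onto W. Writing g = a_0 + a_1 x + a_2 x^2, the coefficients solve the normal equations G · a = b where
  G_{ij} = <φ_i, φ_j> and b_i = <f, φ_i>, with φ_0 = 1, φ_1 = x, φ_2 = x^2.
G =
  [2, 0, 2/3]
  [0, 2/3, 0]
  [2/3, 0, 2/5],
b = (10/3, -12/5, 14/15).
Solving gives a_0 = 2, a_1 = -18/5, a_2 = -1, so
  g(x) = -x^2 - 18*x/5 + 2.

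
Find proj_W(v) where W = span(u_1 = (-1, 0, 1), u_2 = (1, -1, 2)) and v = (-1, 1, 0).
proj_W(v) = (-13/11, 5/11, -2/11)

Set up U = [u_1 | ... | u_2] ∈ R^(3×2). The projector onto W = col(U) is P = U (U^T U)^(-1) U^T.
Compute U^T U =
  [2, 1]
  [1, 6],
and U^T v = (1, -2).
Solve U^T U · c = U^T v for the coefficients: c = (8/11, -5/11). The projection is proj_W(v) = U c.
Check: (v - proj_W(v)) · u_1 = 0  (should be 0).
Check: (v - proj_W(v)) · u_2 = 0  (should be 0).
Result: proj_W(v) = (-13/11, 5/11, -2/11).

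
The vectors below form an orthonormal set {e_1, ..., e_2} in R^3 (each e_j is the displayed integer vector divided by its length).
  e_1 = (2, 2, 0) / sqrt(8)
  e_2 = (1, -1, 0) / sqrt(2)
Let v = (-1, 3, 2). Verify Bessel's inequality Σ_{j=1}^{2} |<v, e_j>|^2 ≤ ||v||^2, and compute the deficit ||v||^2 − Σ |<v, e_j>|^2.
Σ |<v, e_j>|^2 = 10; ||v||^2 = 14; deficit = 4

Write each e_j = u_j / sqrt(<u_j, u_j>) where u_j is the displayed integer vector. Then <v, e_j> = <v, u_j> / sqrt(<u_j, u_j>), so |<v, e_j>|^2 = <v, u_j>^2 / <u_j, u_j>.
Coefficients: <v, e_1> = 4/sqrt(8), <v, e_2> = -4/sqrt(2).
Square and sum: Σ |<v, e_j>|^2 = 10.
Compute ||v||^2 = v·v = 14.
Deficit = 14 − 10 = 4 ≥ 0, confirming Bessel's inequality. (The deficit equals ||v − Σ <v,e_j> e_j||^2, the squared distance from v to span{e_j}.)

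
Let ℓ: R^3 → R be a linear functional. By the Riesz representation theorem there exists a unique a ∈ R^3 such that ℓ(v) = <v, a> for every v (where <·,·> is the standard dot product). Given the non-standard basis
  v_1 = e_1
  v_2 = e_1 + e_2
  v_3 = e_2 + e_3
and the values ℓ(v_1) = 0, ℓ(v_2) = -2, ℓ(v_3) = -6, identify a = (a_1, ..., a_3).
a = (0, -2, -4)

Write a = (a_1, ..., a_3) in the standard basis. For each basis vector v_i, ℓ(v_i) = <v_i, a> is a linear equation in the a_j's. Collect the n equations into a matrix system V a = ℓ, where row i of V is v_i (expressed in the standard basis). Since V is invertible (lower-triangular with 1s on the diagonal, up to permutation), solve by back-substitution:
  V =
[[1, 0, 0],
 [1, 1, 0],
 [0, 1, 1]]
  V a = (0, -2, -6)
Solving gives a = (0, -2, -4).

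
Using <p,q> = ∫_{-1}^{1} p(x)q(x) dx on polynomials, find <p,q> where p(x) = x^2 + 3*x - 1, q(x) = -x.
<p,q> = -2

Expand the product: p(x)·q(x) = -x^3 - 3*x^2 + x.
∫_{-1}^{1} of each monomial x^k gives [2/(k+1) if k even, 0 if k odd]. Integrating term-by-term (or equivalently evaluating the antiderivative F(x) = -x^4/4 - x^3 + x^2/2 at the endpoints):
  F(1) − F(−1) = -3/4 − (5/4) = -2.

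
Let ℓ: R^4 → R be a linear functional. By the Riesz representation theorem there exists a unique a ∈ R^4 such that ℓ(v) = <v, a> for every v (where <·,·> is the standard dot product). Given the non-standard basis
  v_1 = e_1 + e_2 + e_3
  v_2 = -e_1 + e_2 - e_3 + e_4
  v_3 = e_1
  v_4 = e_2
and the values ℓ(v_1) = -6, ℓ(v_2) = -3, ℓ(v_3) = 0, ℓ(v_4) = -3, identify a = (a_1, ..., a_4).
a = (0, -3, -3, -3)

Write a = (a_1, ..., a_4) in the standard basis. For each basis vector v_i, ℓ(v_i) = <v_i, a> is a linear equation in the a_j's. Collect the n equations into a matrix system V a = ℓ, where row i of V is v_i (expressed in the standard basis). Since V is invertible (lower-triangular with 1s on the diagonal, up to permutation), solve by back-substitution:
  V =
[[1, 1, 1, 0],
 [-1, 1, -1, 1],
 [1, 0, 0, 0],
 [0, 1, 0, 0]]
  V a = (-6, -3, 0, -3)
Solving gives a = (0, -3, -3, -3).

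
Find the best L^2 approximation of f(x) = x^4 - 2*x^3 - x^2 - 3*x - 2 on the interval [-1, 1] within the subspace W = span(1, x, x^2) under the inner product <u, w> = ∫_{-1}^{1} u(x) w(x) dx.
g(x) = -x^2/7 - 21*x/5 - 73/35

The best approximation g ∈ W is the orthogonal projection of f onto W. Writing g = a_0 + a_1 x + a_2 x^2, the coefficients solve the normal equations G · a = b where
  G_{ij} = <φ_i, φ_j> and b_i = <f, φ_i>, with φ_0 = 1, φ_1 = x, φ_2 = x^2.
G =
  [2, 0, 2/3]
  [0, 2/3, 0]
  [2/3, 0, 2/5],
b = (-64/15, -14/5, -152/105).
Solving gives a_0 = -73/35, a_1 = -21/5, a_2 = -1/7, so
  g(x) = -x^2/7 - 21*x/5 - 73/35.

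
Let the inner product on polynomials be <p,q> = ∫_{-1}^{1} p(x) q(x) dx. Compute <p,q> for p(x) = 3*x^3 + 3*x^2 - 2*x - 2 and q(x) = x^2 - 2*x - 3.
<p,q> = 92/15

Expand the product: p(x)·q(x) = 3*x^5 - 3*x^4 - 17*x^3 - 7*x^2 + 10*x + 6.
∫_{-1}^{1} of each monomial x^k gives [2/(k+1) if k even, 0 if k odd]. Integrating term-by-term (or equivalently evaluating the antiderivative F(x) = x^6/2 - 3*x^5/5 - 17*x^4/4 - 7*x^3/3 + 5*x^2 + 6*x at the endpoints):
  F(1) − F(−1) = 259/60 − (-109/60) = 92/15.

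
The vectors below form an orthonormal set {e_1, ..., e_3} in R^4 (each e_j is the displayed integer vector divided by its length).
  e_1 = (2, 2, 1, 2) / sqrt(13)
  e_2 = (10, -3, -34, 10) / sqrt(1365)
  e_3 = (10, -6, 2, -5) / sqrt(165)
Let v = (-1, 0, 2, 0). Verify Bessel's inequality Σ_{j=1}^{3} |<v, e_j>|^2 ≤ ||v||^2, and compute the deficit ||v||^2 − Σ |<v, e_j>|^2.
Σ |<v, e_j>|^2 = 360/77; ||v||^2 = 5; deficit = 25/77

Write each e_j = u_j / sqrt(<u_j, u_j>) where u_j is the displayed integer vector. Then <v, e_j> = <v, u_j> / sqrt(<u_j, u_j>), so |<v, e_j>|^2 = <v, u_j>^2 / <u_j, u_j>.
Coefficients: <v, e_1> = 0/sqrt(13), <v, e_2> = -78/sqrt(1365), <v, e_3> = -6/sqrt(165).
Square and sum: Σ |<v, e_j>|^2 = 360/77.
Compute ||v||^2 = v·v = 5.
Deficit = 5 − 360/77 = 25/77 ≥ 0, confirming Bessel's inequality. (The deficit equals ||v − Σ <v,e_j> e_j||^2, the squared distance from v to span{e_j}.)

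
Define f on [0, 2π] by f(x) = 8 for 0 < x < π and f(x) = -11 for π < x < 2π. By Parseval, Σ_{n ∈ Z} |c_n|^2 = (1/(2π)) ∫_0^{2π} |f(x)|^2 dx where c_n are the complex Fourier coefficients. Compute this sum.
Σ |c_n|^2 = 185/2

Parseval equates the L^2 energy of f (normalised by 1/(2π)) with the ℓ^2 sum of its Fourier coefficients: (1/(2π)) ∫_0^{2π} |f|^2 = Σ |c_n|^2.
Compute the left side: (1/(2π)) [∫_0^π 8^2 dx + ∫_π^{2π} (-11)^2 dx] = (1/(2π)) · (64π + 121π) = (64 + 121)/2 = 185/2.
So Σ_{n ∈ Z} |c_n|^2 = 185/2.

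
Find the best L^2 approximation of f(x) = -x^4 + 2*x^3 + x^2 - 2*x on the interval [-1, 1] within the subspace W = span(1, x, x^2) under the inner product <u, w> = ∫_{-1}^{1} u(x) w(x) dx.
g(x) = x^2/7 - 4*x/5 + 3/35

The best approximation g ∈ W is the orthogonal projection of f onto W. Writing g = a_0 + a_1 x + a_2 x^2, the coefficients solve the normal equations G · a = b where
  G_{ij} = <φ_i, φ_j> and b_i = <f, φ_i>, with φ_0 = 1, φ_1 = x, φ_2 = x^2.
G =
  [2, 0, 2/3]
  [0, 2/3, 0]
  [2/3, 0, 2/5],
b = (4/15, -8/15, 4/35).
Solving gives a_0 = 3/35, a_1 = -4/5, a_2 = 1/7, so
  g(x) = x^2/7 - 4*x/5 + 3/35.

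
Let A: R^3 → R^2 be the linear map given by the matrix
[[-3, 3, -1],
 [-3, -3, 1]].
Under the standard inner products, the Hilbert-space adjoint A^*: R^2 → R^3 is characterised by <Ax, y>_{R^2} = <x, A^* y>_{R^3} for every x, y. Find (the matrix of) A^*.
A^* = A^T =
[[-3, -3],
 [3, -3],
 [-1, 1]]

For real matrices with standard dot products, the defining identity <Ax, y> = <x, A^* y> gives (Ax)^T y = x^T (A^*) y, i.e. x^T A^T y = x^T (A^*) y. Since this holds for all x, y, we must have A^* = A^T. Therefore
A^* =
[[-3, -3],
 [3, -3],
 [-1, 1]].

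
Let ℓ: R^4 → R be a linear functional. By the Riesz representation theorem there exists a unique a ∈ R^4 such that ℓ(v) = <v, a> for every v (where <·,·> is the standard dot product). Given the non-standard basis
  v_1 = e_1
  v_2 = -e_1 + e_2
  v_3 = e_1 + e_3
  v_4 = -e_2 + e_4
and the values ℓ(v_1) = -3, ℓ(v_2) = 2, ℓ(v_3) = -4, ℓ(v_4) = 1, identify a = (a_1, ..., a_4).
a = (-3, -1, -1, 0)

Write a = (a_1, ..., a_4) in the standard basis. For each basis vector v_i, ℓ(v_i) = <v_i, a> is a linear equation in the a_j's. Collect the n equations into a matrix system V a = ℓ, where row i of V is v_i (expressed in the standard basis). Since V is invertible (lower-triangular with 1s on the diagonal, up to permutation), solve by back-substitution:
  V =
[[1, 0, 0, 0],
 [-1, 1, 0, 0],
 [1, 0, 1, 0],
 [0, -1, 0, 1]]
  V a = (-3, 2, -4, 1)
Solving gives a = (-3, -1, -1, 0).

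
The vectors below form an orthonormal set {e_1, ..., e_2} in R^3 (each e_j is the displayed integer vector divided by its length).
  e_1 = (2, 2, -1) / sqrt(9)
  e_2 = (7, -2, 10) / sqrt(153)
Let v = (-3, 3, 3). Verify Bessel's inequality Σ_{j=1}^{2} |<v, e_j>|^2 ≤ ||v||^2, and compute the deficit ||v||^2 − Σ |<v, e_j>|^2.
Σ |<v, e_j>|^2 = 18/17; ||v||^2 = 27; deficit = 441/17

Write each e_j = u_j / sqrt(<u_j, u_j>) where u_j is the displayed integer vector. Then <v, e_j> = <v, u_j> / sqrt(<u_j, u_j>), so |<v, e_j>|^2 = <v, u_j>^2 / <u_j, u_j>.
Coefficients: <v, e_1> = -3/sqrt(9), <v, e_2> = 3/sqrt(153).
Square and sum: Σ |<v, e_j>|^2 = 18/17.
Compute ||v||^2 = v·v = 27.
Deficit = 27 − 18/17 = 441/17 ≥ 0, confirming Bessel's inequality. (The deficit equals ||v − Σ <v,e_j> e_j||^2, the squared distance from v to span{e_j}.)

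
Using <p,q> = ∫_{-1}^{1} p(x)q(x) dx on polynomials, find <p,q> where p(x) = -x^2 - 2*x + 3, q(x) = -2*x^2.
<p,q> = -16/5

Expand the product: p(x)·q(x) = 2*x^4 + 4*x^3 - 6*x^2.
∫_{-1}^{1} of each monomial x^k gives [2/(k+1) if k even, 0 if k odd]. Integrating term-by-term (or equivalently evaluating the antiderivative F(x) = 2*x^5/5 + x^4 - 2*x^3 at the endpoints):
  F(1) − F(−1) = -3/5 − (13/5) = -16/5.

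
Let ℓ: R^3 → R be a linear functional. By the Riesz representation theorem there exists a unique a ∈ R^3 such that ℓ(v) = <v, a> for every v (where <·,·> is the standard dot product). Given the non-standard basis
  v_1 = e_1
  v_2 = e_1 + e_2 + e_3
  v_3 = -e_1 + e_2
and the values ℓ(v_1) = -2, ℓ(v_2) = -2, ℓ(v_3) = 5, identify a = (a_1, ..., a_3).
a = (-2, 3, -3)

Write a = (a_1, ..., a_3) in the standard basis. For each basis vector v_i, ℓ(v_i) = <v_i, a> is a linear equation in the a_j's. Collect the n equations into a matrix system V a = ℓ, where row i of V is v_i (expressed in the standard basis). Since V is invertible (lower-triangular with 1s on the diagonal, up to permutation), solve by back-substitution:
  V =
[[1, 0, 0],
 [1, 1, 1],
 [-1, 1, 0]]
  V a = (-2, -2, 5)
Solving gives a = (-2, 3, -3).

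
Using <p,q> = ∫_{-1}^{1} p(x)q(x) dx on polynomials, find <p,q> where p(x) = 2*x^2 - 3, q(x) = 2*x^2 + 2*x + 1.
<p,q> = -106/15

Expand the product: p(x)·q(x) = 4*x^4 + 4*x^3 - 4*x^2 - 6*x - 3.
∫_{-1}^{1} of each monomial x^k gives [2/(k+1) if k even, 0 if k odd]. Integrating term-by-term (or equivalently evaluating the antiderivative F(x) = 4*x^5/5 + x^4 - 4*x^3/3 - 3*x^2 - 3*x at the endpoints):
  F(1) − F(−1) = -83/15 − (23/15) = -106/15.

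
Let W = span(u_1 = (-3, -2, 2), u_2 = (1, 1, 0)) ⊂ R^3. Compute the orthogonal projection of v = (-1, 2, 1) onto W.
proj_W(v) = (1/9, 8/9, 14/9)

Set up U = [u_1 | ... | u_2] ∈ R^(3×2). The projector onto W = col(U) is P = U (U^T U)^(-1) U^T.
Compute U^T U =
  [17, -5]
  [-5, 2],
and U^T v = (1, 1).
Solve U^T U · c = U^T v for the coefficients: c = (7/9, 22/9). The projection is proj_W(v) = U c.
Check: (v - proj_W(v)) · u_1 = 0  (should be 0).
Check: (v - proj_W(v)) · u_2 = 0  (should be 0).
Result: proj_W(v) = (1/9, 8/9, 14/9).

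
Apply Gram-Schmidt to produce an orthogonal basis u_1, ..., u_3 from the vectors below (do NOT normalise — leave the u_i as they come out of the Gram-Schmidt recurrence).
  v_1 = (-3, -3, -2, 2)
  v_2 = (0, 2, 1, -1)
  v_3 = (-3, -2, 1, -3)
Orthogonal basis:
  u_1 = (-3, -3, -2, 2)
  u_2 = (-15/13, 11/13, 3/13, -3/13)
  u_3 = (-3/4, -9/4, 5/4, -13/4)

Apply the Gram-Schmidt recurrence
  u_1 = v_1
  u_i = v_i − Σ_{j<i} ((v_i · u_j) / (u_j · u_j)) · u_j.

Step by step this gives:
  u_1 = (-3, -3, -2, 2)
  u_2 = (-15/13, 11/13, 3/13, -3/13)
  u_3 = (-3/4, -9/4, 5/4, -13/4)

Orthogonality check:
  u_2 · u_1 = 0 (should be 0)
  u_3 · u_1 = 0 (should be 0)
  u_3 · u_2 = 0 (should be 0)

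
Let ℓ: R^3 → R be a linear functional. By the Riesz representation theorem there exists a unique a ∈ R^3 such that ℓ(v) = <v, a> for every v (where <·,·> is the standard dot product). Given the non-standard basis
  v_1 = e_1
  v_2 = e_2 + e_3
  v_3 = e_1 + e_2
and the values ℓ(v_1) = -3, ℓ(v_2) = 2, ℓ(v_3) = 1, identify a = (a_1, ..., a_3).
a = (-3, 4, -2)

Write a = (a_1, ..., a_3) in the standard basis. For each basis vector v_i, ℓ(v_i) = <v_i, a> is a linear equation in the a_j's. Collect the n equations into a matrix system V a = ℓ, where row i of V is v_i (expressed in the standard basis). Since V is invertible (lower-triangular with 1s on the diagonal, up to permutation), solve by back-substitution:
  V =
[[1, 0, 0],
 [0, 1, 1],
 [1, 1, 0]]
  V a = (-3, 2, 1)
Solving gives a = (-3, 4, -2).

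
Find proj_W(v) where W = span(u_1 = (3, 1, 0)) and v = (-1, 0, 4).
proj_W(v) = (-9/10, -3/10, 0)

Set up U = [u_1 | ... | u_1] ∈ R^(3×1). The projector onto W = col(U) is P = U (U^T U)^(-1) U^T.
Compute U^T U =
  [10],
and U^T v = (-3).
Solve U^T U · c = U^T v for the coefficients: c = (-3/10). The projection is proj_W(v) = U c.
Check: (v - proj_W(v)) · u_1 = 0  (should be 0).
Result: proj_W(v) = (-9/10, -3/10, 0).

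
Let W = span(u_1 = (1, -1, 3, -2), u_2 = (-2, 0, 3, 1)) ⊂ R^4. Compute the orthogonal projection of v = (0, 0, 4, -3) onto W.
proj_W(v) = (117/185, -207/185, 756/185, -369/185)

Set up U = [u_1 | ... | u_2] ∈ R^(4×2). The projector onto W = col(U) is P = U (U^T U)^(-1) U^T.
Compute U^T U =
  [15, 5]
  [5, 14],
and U^T v = (18, 9).
Solve U^T U · c = U^T v for the coefficients: c = (207/185, 9/37). The projection is proj_W(v) = U c.
Check: (v - proj_W(v)) · u_1 = 0  (should be 0).
Check: (v - proj_W(v)) · u_2 = 0  (should be 0).
Result: proj_W(v) = (117/185, -207/185, 756/185, -369/185).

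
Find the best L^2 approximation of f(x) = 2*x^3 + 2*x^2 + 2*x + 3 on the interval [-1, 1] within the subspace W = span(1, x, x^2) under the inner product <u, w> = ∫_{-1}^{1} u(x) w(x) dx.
g(x) = 2*x^2 + 16*x/5 + 3

The best approximation g ∈ W is the orthogonal projection of f onto W. Writing g = a_0 + a_1 x + a_2 x^2, the coefficients solve the normal equations G · a = b where
  G_{ij} = <φ_i, φ_j> and b_i = <f, φ_i>, with φ_0 = 1, φ_1 = x, φ_2 = x^2.
G =
  [2, 0, 2/3]
  [0, 2/3, 0]
  [2/3, 0, 2/5],
b = (22/3, 32/15, 14/5).
Solving gives a_0 = 3, a_1 = 16/5, a_2 = 2, so
  g(x) = 2*x^2 + 16*x/5 + 3.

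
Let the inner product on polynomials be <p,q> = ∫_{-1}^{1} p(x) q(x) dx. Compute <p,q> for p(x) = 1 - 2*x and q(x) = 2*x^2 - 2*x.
<p,q> = 4

Expand the product: p(x)·q(x) = -4*x^3 + 6*x^2 - 2*x.
∫_{-1}^{1} of each monomial x^k gives [2/(k+1) if k even, 0 if k odd]. Integrating term-by-term (or equivalently evaluating the antiderivative F(x) = -x^4 + 2*x^3 - x^2 at the endpoints):
  F(1) − F(−1) = 0 − (-4) = 4.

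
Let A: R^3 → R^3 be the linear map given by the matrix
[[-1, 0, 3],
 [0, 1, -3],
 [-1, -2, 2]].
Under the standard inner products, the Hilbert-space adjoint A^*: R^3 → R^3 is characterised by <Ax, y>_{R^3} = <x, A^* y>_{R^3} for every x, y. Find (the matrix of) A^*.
A^* = A^T =
[[-1, 0, -1],
 [0, 1, -2],
 [3, -3, 2]]

For real matrices with standard dot products, the defining identity <Ax, y> = <x, A^* y> gives (Ax)^T y = x^T (A^*) y, i.e. x^T A^T y = x^T (A^*) y. Since this holds for all x, y, we must have A^* = A^T. Therefore
A^* =
[[-1, 0, -1],
 [0, 1, -2],
 [3, -3, 2]].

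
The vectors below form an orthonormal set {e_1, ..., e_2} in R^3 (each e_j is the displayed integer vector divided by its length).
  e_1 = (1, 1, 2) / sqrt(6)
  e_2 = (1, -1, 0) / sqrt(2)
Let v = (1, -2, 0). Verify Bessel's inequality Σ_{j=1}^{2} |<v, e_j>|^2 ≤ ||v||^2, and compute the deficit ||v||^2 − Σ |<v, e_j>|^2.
Σ |<v, e_j>|^2 = 14/3; ||v||^2 = 5; deficit = 1/3

Write each e_j = u_j / sqrt(<u_j, u_j>) where u_j is the displayed integer vector. Then <v, e_j> = <v, u_j> / sqrt(<u_j, u_j>), so |<v, e_j>|^2 = <v, u_j>^2 / <u_j, u_j>.
Coefficients: <v, e_1> = -1/sqrt(6), <v, e_2> = 3/sqrt(2).
Square and sum: Σ |<v, e_j>|^2 = 14/3.
Compute ||v||^2 = v·v = 5.
Deficit = 5 − 14/3 = 1/3 ≥ 0, confirming Bessel's inequality. (The deficit equals ||v − Σ <v,e_j> e_j||^2, the squared distance from v to span{e_j}.)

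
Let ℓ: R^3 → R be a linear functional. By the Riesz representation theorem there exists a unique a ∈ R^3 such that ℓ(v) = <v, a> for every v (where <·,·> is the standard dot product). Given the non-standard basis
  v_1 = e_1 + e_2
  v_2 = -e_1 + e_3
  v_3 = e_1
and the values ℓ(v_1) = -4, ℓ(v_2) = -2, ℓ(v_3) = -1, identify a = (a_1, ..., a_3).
a = (-1, -3, -3)

Write a = (a_1, ..., a_3) in the standard basis. For each basis vector v_i, ℓ(v_i) = <v_i, a> is a linear equation in the a_j's. Collect the n equations into a matrix system V a = ℓ, where row i of V is v_i (expressed in the standard basis). Since V is invertible (lower-triangular with 1s on the diagonal, up to permutation), solve by back-substitution:
  V =
[[1, 1, 0],
 [-1, 0, 1],
 [1, 0, 0]]
  V a = (-4, -2, -1)
Solving gives a = (-1, -3, -3).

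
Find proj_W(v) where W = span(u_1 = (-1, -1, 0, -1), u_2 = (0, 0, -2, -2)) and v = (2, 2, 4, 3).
proj_W(v) = (7/5, 7/5, 14/5, 21/5)

Set up U = [u_1 | ... | u_2] ∈ R^(4×2). The projector onto W = col(U) is P = U (U^T U)^(-1) U^T.
Compute U^T U =
  [3, 2]
  [2, 8],
and U^T v = (-7, -14).
Solve U^T U · c = U^T v for the coefficients: c = (-7/5, -7/5). The projection is proj_W(v) = U c.
Check: (v - proj_W(v)) · u_1 = 0  (should be 0).
Check: (v - proj_W(v)) · u_2 = 0  (should be 0).
Result: proj_W(v) = (7/5, 7/5, 14/5, 21/5).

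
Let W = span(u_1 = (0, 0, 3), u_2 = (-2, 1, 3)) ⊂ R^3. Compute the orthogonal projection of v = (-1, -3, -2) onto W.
proj_W(v) = (2/5, -1/5, -2)

Set up U = [u_1 | ... | u_2] ∈ R^(3×2). The projector onto W = col(U) is P = U (U^T U)^(-1) U^T.
Compute U^T U =
  [9, 9]
  [9, 14],
and U^T v = (-6, -7).
Solve U^T U · c = U^T v for the coefficients: c = (-7/15, -1/5). The projection is proj_W(v) = U c.
Check: (v - proj_W(v)) · u_1 = 0  (should be 0).
Check: (v - proj_W(v)) · u_2 = 0  (should be 0).
Result: proj_W(v) = (2/5, -1/5, -2).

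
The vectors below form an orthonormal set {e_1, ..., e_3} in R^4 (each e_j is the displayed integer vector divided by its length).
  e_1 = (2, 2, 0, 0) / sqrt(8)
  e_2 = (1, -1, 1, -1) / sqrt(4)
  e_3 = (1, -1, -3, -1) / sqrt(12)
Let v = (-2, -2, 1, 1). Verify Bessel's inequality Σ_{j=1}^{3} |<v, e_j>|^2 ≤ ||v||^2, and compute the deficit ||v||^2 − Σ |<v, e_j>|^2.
Σ |<v, e_j>|^2 = 28/3; ||v||^2 = 10; deficit = 2/3

Write each e_j = u_j / sqrt(<u_j, u_j>) where u_j is the displayed integer vector. Then <v, e_j> = <v, u_j> / sqrt(<u_j, u_j>), so |<v, e_j>|^2 = <v, u_j>^2 / <u_j, u_j>.
Coefficients: <v, e_1> = -8/sqrt(8), <v, e_2> = 0/sqrt(4), <v, e_3> = -4/sqrt(12).
Square and sum: Σ |<v, e_j>|^2 = 28/3.
Compute ||v||^2 = v·v = 10.
Deficit = 10 − 28/3 = 2/3 ≥ 0, confirming Bessel's inequality. (The deficit equals ||v − Σ <v,e_j> e_j||^2, the squared distance from v to span{e_j}.)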